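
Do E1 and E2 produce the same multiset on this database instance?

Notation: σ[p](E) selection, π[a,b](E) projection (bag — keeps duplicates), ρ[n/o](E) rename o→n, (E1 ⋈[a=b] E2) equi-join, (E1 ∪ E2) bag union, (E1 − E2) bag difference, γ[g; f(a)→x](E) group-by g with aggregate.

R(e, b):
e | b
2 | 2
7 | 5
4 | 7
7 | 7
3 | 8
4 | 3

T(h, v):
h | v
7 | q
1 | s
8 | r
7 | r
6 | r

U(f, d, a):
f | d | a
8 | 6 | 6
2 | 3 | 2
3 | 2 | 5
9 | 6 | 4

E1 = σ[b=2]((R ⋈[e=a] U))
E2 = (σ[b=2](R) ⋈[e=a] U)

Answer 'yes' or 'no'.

E1 stepwise |·|:
  R → 6
  U → 4
  (R ⋈[e=a] U) → 3
  σ[b=2]((R ⋈[e=a] U)) → 1
E2 stepwise |·|:
  R → 6
  σ[b=2](R) → 1
  U → 4
  (σ[b=2](R) ⋈[e=a] U) → 1

E1 and E2 produce the same multiset:
e | b | f | d | a
2 | 2 | 2 | 3 | 2

yes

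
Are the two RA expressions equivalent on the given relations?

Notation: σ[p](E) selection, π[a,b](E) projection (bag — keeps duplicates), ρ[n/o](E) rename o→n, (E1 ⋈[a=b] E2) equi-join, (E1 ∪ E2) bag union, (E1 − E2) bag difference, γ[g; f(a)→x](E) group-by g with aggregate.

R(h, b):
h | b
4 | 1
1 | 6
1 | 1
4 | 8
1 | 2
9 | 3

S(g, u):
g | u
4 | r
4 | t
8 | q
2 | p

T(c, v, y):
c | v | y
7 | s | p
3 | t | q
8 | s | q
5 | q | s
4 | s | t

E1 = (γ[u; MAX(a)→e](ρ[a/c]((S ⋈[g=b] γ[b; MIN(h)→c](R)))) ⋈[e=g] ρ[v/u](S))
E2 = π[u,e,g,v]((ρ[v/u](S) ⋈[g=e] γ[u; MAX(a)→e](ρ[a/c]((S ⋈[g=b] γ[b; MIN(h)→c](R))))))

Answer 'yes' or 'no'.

E1 row counts bottom-up:
  S → 4
  R → 6
  γ[b; MIN(h)→c](R) → 5
  (S ⋈[g=b] γ[b; MIN(h)→c](R)) → 2
  ρ[a/c]((S ⋈[g=b] γ[b; MIN(h)→c](R))) → 2
  γ[u; MAX(a)→e](ρ[a/c]((S ⋈[g=b] γ[b; MIN(h)→c](R)))) → 2
  S → 4
  ρ[v/u](S) → 4
  (γ[u; MAX(a)→e](ρ[a/c]((S ⋈[g=b] γ[b; MIN(h)→c](R)))) ⋈[e=g] ρ[v/u](S)) → 2
E2 row counts bottom-up:
  S → 4
  ρ[v/u](S) → 4
  S → 4
  R → 6
  γ[b; MIN(h)→c](R) → 5
  (S ⋈[g=b] γ[b; MIN(h)→c](R)) → 2
  ρ[a/c]((S ⋈[g=b] γ[b; MIN(h)→c](R))) → 2
  γ[u; MAX(a)→e](ρ[a/c]((S ⋈[g=b] γ[b; MIN(h)→c](R)))) → 2
  (ρ[v/u](S) ⋈[g=e] γ[u; MAX(a)→e](ρ[a/c]((S ⋈[g=b] γ[b; MIN(h)→c](R))))) → 2
  π[u,e,g,v]((ρ[v/u](S) ⋈[g=e] γ[u; MAX(a)→e](ρ[a/c]((S ⋈[g=b] γ[b; MIN(h)→c](R)))))) → 2

E1 and E2 produce the same multiset:
u | e | g | v
q | 4 | 4 | r
q | 4 | 4 | t

yes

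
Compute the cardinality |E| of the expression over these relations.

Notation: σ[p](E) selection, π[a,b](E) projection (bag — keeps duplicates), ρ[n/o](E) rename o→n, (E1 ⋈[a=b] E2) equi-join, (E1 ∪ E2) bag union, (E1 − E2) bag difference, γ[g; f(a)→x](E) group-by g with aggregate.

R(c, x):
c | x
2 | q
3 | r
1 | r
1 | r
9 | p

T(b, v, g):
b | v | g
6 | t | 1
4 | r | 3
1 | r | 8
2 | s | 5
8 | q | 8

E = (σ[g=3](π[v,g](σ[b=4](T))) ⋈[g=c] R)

Stepwise |·|:
  T → 5
  σ[b=4](T) → 1
  π[v,g](σ[b=4](T)) → 1
  σ[g=3](π[v,g](σ[b=4](T))) → 1
  R → 5
  (σ[g=3](π[v,g](σ[b=4](T))) ⋈[g=c] R) → 1

|E| = 1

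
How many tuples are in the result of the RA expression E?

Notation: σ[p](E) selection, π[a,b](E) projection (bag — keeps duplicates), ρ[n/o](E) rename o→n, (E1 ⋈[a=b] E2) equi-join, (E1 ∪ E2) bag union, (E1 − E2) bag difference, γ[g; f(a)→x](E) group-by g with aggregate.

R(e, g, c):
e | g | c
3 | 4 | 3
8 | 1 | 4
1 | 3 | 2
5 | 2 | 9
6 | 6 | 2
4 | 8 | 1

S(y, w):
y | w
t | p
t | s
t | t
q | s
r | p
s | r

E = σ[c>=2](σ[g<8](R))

Row counts bottom-up:
  R → 6
  σ[g<8](R) → 5
  σ[c>=2](σ[g<8](R)) → 5

|E| = 5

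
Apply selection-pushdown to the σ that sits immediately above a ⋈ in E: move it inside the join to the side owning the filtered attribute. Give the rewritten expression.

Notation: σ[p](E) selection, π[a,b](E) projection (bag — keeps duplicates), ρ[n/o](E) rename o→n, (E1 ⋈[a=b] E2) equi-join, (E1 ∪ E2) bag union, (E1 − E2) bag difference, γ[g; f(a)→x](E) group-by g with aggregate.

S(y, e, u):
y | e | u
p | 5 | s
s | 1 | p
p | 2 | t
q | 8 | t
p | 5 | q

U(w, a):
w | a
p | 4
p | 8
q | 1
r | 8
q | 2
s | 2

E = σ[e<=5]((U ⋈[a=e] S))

σ filters on e, owned by the right side.
E' = (U ⋈[a=e] σ[e<=5](S))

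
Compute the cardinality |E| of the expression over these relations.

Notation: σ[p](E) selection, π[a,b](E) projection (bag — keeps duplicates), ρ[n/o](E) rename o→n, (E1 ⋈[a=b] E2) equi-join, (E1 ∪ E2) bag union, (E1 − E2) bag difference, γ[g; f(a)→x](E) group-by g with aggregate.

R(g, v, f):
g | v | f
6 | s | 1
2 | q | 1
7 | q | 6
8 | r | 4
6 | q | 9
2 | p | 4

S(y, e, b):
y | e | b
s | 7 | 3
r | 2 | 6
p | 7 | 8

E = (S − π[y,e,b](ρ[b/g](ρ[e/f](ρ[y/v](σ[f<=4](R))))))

Row counts bottom-up:
  S → 3
  R → 6
  σ[f<=4](R) → 4
  ρ[y/v](σ[f<=4](R)) → 4
  ρ[e/f](ρ[y/v](σ[f<=4](R))) → 4
  ρ[b/g](ρ[e/f](ρ[y/v](σ[f<=4](R)))) → 4
  π[y,e,b](ρ[b/g](ρ[e/f](ρ[y/v](σ[f<=4](R))))) → 4
  (S − π[y,e,b](ρ[b/g](ρ[e/f](ρ[y/v](σ[f<=4](R)))))) → 3

|E| = 3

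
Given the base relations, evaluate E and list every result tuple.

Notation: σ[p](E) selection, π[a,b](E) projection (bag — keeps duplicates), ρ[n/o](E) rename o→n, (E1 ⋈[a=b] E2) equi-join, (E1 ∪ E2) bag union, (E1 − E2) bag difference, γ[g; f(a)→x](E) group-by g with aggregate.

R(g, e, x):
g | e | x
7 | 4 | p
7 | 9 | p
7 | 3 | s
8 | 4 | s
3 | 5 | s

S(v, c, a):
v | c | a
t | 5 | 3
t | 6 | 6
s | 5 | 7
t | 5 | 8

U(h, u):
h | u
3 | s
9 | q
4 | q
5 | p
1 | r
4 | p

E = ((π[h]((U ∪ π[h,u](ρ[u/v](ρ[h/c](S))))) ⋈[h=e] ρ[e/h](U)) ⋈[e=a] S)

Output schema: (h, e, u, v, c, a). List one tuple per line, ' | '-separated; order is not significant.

Subexpression sizes:
  U → 6
  S → 4
  ρ[h/c](S) → 4
  ρ[u/v](ρ[h/c](S)) → 4
  π[h,u](ρ[u/v](ρ[h/c](S))) → 4
  (U ∪ π[h,u](ρ[u/v](ρ[h/c](S)))) → 10
  π[h]((U ∪ π[h,u](ρ[u/v](ρ[h/c](S))))) → 10
  U → 6
  ρ[e/h](U) → 6
  (π[h]((U ∪ π[h,u](ρ[u/v](ρ[h/c](S))))) ⋈[h=e] ρ[e/h](U)) → 11
  S → 4
  ((π[h]((U ∪ π[h,u](ρ[u/v](ρ[h/c](S))))) ⋈[h=e] ρ[e/h](U)) ⋈[e=a] S) → 1

== RESULT ==
h | e | u | v | c | a
3 | 3 | s | t | 5 | 3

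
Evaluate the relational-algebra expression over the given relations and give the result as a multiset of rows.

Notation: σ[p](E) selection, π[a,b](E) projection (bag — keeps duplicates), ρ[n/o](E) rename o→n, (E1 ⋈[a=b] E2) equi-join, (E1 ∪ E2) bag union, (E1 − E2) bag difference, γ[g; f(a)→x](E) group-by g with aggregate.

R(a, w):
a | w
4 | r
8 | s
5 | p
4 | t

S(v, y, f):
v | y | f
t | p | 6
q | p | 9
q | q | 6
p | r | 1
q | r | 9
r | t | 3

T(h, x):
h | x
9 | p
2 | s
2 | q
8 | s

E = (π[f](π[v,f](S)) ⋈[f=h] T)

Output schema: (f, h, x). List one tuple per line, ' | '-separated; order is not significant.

Subexpression sizes:
  S → 6
  π[v,f](S) → 6
  π[f](π[v,f](S)) → 6
  T → 4
  (π[f](π[v,f](S)) ⋈[f=h] T) → 2

== RESULT ==
f | h | x
9 | 9 | p
9 | 9 | p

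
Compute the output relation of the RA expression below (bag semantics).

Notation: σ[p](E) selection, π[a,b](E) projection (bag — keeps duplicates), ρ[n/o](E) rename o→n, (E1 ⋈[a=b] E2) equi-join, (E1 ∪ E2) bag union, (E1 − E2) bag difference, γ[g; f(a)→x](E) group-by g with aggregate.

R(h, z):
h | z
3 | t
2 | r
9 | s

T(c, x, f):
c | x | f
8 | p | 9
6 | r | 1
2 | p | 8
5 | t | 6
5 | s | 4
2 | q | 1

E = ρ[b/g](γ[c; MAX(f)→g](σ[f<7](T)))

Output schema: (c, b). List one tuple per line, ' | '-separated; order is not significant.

Row counts bottom-up:
  T → 6
  σ[f<7](T) → 4
  γ[c; MAX(f)→g](σ[f<7](T)) → 3
  ρ[b/g](γ[c; MAX(f)→g](σ[f<7](T))) → 3

== RESULT ==
c | b
2 | 1
5 | 6
6 | 1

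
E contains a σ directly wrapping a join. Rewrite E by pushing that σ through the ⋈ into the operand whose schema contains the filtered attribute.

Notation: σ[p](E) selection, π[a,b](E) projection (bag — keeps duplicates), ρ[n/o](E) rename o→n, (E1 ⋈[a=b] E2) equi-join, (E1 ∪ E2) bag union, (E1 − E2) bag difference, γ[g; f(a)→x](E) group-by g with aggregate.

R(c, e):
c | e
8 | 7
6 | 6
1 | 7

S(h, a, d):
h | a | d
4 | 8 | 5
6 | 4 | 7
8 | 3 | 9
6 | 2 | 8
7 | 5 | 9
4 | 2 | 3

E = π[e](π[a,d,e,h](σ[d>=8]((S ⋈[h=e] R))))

σ filters on d, owned by the left side.
E' = π[e](π[a,d,e,h]((σ[d>=8](S) ⋈[h=e] R)))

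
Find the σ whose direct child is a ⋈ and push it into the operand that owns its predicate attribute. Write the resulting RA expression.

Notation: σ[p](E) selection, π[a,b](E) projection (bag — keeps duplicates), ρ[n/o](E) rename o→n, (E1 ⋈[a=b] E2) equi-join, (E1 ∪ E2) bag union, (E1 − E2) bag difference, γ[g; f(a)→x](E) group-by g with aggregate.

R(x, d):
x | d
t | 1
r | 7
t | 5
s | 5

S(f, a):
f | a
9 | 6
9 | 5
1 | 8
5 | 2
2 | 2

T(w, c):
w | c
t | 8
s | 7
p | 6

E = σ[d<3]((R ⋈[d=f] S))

σ filters on d, owned by the left side.
E' = (σ[d<3](R) ⋈[d=f] S)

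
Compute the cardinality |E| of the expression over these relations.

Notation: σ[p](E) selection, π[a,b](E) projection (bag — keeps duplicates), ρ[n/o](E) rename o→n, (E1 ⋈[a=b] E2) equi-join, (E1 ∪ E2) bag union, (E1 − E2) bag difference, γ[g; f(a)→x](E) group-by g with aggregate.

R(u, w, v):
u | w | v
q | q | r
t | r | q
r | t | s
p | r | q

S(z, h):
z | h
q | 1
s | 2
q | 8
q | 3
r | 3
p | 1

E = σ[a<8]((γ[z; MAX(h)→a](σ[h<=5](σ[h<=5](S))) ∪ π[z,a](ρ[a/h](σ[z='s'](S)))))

Per-node cardinality:
  S → 6
  σ[h<=5](S) → 5
  σ[h<=5](σ[h<=5](S)) → 5
  γ[z; MAX(h)→a](σ[h<=5](σ[h<=5](S))) → 4
  S → 6
  σ[z='s'](S) → 1
  ρ[a/h](σ[z='s'](S)) → 1
  π[z,a](ρ[a/h](σ[z='s'](S))) → 1
  (γ[z; MAX(h)→a](σ[h<=5](σ[h<=5](S))) ∪ π[z,a](ρ[a/h](σ[z='s'](S)))) → 5
  σ[a<8]((γ[z; MAX(h)→a](σ[h<=5](σ[h<=5](S))) ∪ π[z,a](ρ[a/h](σ[z='s'](S))))) → 5

|E| = 5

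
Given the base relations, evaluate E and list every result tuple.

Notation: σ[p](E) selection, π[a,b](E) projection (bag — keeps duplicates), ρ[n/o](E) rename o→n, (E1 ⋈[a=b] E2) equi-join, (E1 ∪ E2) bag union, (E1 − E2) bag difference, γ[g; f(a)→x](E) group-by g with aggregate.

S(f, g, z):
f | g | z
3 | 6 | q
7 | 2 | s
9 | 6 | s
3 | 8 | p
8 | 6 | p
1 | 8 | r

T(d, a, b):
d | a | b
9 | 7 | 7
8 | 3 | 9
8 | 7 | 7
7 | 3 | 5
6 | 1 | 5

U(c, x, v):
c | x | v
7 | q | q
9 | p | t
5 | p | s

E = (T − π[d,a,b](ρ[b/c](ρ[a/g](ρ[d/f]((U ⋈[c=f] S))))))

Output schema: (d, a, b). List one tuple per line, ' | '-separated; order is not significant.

Per-node cardinality:
  T → 5
  U → 3
  S → 6
  (U ⋈[c=f] S) → 2
  ρ[d/f]((U ⋈[c=f] S)) → 2
  ρ[a/g](ρ[d/f]((U ⋈[c=f] S))) → 2
  ρ[b/c](ρ[a/g](ρ[d/f]((U ⋈[c=f] S)))) → 2
  π[d,a,b](ρ[b/c](ρ[a/g](ρ[d/f]((U ⋈[c=f] S))))) → 2
  (T − π[d,a,b](ρ[b/c](ρ[a/g](ρ[d/f]((U ⋈[c=f] S)))))) → 5

== RESULT ==
d | a | b
6 | 1 | 5
7 | 3 | 5
8 | 3 | 9
8 | 7 | 7
9 | 7 | 7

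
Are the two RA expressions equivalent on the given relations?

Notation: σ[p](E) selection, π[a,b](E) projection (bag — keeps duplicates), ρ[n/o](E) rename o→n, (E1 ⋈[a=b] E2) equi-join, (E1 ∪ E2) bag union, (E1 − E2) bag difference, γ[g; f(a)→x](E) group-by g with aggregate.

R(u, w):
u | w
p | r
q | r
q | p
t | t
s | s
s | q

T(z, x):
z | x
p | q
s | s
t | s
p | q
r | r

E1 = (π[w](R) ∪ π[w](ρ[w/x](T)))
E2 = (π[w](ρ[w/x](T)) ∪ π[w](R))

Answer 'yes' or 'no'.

E1 stepwise |·|:
  R → 6
  π[w](R) → 6
  T → 5
  ρ[w/x](T) → 5
  π[w](ρ[w/x](T)) → 5
  (π[w](R) ∪ π[w](ρ[w/x](T))) → 11
E2 stepwise |·|:
  T → 5
  ρ[w/x](T) → 5
  π[w](ρ[w/x](T)) → 5
  R → 6
  π[w](R) → 6
  (π[w](ρ[w/x](T)) ∪ π[w](R)) → 11

E1 and E2 produce the same multiset:
w
p
q
q
q
r
r
r
s
s
s
t

yes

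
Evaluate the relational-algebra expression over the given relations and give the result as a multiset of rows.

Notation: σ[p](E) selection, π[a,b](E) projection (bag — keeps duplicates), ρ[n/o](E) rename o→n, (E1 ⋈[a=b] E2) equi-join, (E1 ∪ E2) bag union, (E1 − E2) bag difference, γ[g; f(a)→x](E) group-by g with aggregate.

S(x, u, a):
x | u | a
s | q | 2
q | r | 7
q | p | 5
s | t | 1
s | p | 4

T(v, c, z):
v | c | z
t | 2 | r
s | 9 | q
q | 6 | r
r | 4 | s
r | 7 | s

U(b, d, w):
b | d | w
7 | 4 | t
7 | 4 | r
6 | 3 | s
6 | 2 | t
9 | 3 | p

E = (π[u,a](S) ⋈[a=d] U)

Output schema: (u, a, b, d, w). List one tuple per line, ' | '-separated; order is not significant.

Row counts bottom-up:
  S → 5
  π[u,a](S) → 5
  U → 5
  (π[u,a](S) ⋈[a=d] U) → 3

== RESULT ==
u | a | b | d | w
p | 4 | 7 | 4 | r
p | 4 | 7 | 4 | t
q | 2 | 6 | 2 | t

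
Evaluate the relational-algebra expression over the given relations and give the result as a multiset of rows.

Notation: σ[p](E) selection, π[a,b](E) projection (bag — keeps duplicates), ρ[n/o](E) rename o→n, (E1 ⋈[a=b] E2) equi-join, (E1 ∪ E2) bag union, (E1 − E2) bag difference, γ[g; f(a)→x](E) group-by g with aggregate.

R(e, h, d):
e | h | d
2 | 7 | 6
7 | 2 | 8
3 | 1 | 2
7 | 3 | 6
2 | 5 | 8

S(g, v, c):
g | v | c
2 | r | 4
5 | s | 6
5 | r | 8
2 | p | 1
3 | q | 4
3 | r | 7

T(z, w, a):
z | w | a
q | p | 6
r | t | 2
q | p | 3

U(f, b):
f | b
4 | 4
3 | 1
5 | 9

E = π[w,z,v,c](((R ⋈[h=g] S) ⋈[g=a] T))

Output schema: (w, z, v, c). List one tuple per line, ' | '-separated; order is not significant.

Row counts bottom-up:
  R → 5
  S → 6
  (R ⋈[h=g] S) → 6
  T → 3
  ((R ⋈[h=g] S) ⋈[g=a] T) → 4
  π[w,z,v,c](((R ⋈[h=g] S) ⋈[g=a] T)) → 4

== RESULT ==
w | z | v | c
p | q | q | 4
p | q | r | 7
t | r | p | 1
t | r | r | 4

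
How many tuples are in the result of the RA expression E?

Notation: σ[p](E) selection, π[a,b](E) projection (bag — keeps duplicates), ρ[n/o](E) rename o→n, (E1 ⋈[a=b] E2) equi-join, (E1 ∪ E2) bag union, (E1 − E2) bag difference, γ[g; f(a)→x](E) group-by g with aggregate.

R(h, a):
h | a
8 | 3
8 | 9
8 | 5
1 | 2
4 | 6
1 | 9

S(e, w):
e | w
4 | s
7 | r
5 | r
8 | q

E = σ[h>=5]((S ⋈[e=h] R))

Per-node cardinality:
  S → 4
  R → 6
  (S ⋈[e=h] R) → 4
  σ[h>=5]((S ⋈[e=h] R)) → 3

|E| = 3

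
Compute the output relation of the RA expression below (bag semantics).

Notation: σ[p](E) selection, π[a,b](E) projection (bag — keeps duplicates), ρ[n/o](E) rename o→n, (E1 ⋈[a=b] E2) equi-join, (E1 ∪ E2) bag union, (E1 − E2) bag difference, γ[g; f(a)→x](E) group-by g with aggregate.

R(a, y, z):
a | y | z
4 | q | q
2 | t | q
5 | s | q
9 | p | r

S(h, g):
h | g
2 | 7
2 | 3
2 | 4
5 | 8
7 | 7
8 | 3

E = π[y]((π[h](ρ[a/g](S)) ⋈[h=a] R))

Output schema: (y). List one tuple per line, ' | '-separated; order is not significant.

Row counts bottom-up:
  S → 6
  ρ[a/g](S) → 6
  π[h](ρ[a/g](S)) → 6
  R → 4
  (π[h](ρ[a/g](S)) ⋈[h=a] R) → 4
  π[y]((π[h](ρ[a/g](S)) ⋈[h=a] R)) → 4

== RESULT ==
y
s
t
t
t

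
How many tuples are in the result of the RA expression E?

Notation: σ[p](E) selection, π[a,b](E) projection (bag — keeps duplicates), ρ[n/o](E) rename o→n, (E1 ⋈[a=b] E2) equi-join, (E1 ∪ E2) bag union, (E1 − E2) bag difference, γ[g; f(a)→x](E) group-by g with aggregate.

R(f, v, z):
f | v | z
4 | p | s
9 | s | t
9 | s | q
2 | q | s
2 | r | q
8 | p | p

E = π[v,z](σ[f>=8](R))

Row counts bottom-up:
  R → 6
  σ[f>=8](R) → 3
  π[v,z](σ[f>=8](R)) → 3

|E| = 3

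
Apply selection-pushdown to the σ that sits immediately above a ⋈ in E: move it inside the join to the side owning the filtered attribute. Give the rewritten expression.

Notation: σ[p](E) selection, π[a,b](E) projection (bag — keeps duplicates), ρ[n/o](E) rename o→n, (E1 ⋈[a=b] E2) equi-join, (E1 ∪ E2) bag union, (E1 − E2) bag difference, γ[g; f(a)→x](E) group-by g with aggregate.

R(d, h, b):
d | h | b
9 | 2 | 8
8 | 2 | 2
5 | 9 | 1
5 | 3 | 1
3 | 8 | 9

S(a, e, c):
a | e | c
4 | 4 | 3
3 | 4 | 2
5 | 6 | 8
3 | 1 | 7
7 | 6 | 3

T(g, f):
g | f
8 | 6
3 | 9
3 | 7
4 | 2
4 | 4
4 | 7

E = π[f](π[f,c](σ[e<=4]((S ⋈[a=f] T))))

σ filters on e, owned by the left side.
E' = π[f](π[f,c]((σ[e<=4](S) ⋈[a=f] T)))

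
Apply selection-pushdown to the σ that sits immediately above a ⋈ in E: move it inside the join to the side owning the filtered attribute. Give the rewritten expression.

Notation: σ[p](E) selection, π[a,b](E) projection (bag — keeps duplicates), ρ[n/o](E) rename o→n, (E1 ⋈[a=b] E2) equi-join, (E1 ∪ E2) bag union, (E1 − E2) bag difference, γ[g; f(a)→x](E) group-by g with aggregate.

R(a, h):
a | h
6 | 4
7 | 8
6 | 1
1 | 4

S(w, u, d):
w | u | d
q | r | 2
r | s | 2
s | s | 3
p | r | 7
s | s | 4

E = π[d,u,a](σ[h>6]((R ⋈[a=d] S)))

σ filters on h, owned by the left side.
E' = π[d,u,a]((σ[h>6](R) ⋈[a=d] S))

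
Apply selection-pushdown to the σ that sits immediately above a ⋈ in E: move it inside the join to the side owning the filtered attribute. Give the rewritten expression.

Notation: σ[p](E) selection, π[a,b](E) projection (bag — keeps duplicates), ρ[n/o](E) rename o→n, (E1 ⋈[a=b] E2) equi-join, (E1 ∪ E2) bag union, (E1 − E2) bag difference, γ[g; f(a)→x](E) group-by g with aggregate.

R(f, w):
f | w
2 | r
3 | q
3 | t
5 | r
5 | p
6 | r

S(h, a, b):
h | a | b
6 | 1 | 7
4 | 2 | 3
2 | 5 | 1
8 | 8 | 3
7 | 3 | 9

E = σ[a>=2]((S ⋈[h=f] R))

σ filters on a, owned by the left side.
E' = (σ[a>=2](S) ⋈[h=f] R)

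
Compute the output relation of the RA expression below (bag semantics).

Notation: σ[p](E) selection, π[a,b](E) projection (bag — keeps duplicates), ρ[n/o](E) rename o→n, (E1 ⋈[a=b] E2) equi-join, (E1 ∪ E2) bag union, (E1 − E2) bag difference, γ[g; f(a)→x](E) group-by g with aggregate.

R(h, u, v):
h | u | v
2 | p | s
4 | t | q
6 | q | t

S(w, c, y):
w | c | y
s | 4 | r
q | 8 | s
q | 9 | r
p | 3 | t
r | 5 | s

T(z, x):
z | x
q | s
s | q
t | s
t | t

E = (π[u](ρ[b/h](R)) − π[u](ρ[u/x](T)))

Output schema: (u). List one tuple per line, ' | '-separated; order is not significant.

Stepwise |·|:
  R → 3
  ρ[b/h](R) → 3
  π[u](ρ[b/h](R)) → 3
  T → 4
  ρ[u/x](T) → 4
  π[u](ρ[u/x](T)) → 4
  (π[u](ρ[b/h](R)) − π[u](ρ[u/x](T))) → 1

== RESULT ==
u
p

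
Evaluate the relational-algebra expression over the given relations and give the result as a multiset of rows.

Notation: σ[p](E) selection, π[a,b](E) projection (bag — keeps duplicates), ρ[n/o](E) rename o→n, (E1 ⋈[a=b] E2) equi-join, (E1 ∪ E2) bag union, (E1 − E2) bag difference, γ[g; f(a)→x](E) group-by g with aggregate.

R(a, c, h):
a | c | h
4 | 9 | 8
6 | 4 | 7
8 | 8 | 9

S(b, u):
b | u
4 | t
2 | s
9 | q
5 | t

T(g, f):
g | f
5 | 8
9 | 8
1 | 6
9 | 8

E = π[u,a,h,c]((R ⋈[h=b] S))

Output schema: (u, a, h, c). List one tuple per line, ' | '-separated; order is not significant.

Stepwise |·|:
  R → 3
  S → 4
  (R ⋈[h=b] S) → 1
  π[u,a,h,c]((R ⋈[h=b] S)) → 1

== RESULT ==
u | a | h | c
q | 8 | 9 | 8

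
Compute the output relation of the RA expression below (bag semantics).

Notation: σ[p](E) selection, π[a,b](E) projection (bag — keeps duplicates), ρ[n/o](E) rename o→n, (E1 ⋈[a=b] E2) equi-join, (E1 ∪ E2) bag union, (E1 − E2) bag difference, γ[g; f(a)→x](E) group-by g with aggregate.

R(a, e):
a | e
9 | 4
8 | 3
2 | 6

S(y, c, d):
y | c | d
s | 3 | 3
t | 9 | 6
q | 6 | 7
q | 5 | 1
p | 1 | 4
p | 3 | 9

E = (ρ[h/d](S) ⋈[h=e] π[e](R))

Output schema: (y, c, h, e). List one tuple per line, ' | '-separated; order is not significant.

Per-node cardinality:
  S → 6
  ρ[h/d](S) → 6
  R → 3
  π[e](R) → 3
  (ρ[h/d](S) ⋈[h=e] π[e](R)) → 3

== RESULT ==
y | c | h | e
p | 1 | 4 | 4
s | 3 | 3 | 3
t | 9 | 6 | 6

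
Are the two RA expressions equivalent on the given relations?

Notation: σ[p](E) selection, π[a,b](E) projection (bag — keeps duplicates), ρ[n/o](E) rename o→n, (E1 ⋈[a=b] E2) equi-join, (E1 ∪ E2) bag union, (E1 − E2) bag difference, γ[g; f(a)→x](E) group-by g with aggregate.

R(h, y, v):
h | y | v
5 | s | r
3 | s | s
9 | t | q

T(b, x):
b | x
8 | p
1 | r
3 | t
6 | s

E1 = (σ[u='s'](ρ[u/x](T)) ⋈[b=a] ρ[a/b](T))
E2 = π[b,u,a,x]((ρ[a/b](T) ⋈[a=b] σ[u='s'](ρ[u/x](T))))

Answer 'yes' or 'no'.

E1 subexpression sizes:
  T → 4
  ρ[u/x](T) → 4
  σ[u='s'](ρ[u/x](T)) → 1
  T → 4
  ρ[a/b](T) → 4
  (σ[u='s'](ρ[u/x](T)) ⋈[b=a] ρ[a/b](T)) → 1
E2 subexpression sizes:
  T → 4
  ρ[a/b](T) → 4
  T → 4
  ρ[u/x](T) → 4
  σ[u='s'](ρ[u/x](T)) → 1
  (ρ[a/b](T) ⋈[a=b] σ[u='s'](ρ[u/x](T))) → 1
  π[b,u,a,x]((ρ[a/b](T) ⋈[a=b] σ[u='s'](ρ[u/x](T)))) → 1

E1 and E2 produce the same multiset:
b | u | a | x
6 | s | 6 | s

yes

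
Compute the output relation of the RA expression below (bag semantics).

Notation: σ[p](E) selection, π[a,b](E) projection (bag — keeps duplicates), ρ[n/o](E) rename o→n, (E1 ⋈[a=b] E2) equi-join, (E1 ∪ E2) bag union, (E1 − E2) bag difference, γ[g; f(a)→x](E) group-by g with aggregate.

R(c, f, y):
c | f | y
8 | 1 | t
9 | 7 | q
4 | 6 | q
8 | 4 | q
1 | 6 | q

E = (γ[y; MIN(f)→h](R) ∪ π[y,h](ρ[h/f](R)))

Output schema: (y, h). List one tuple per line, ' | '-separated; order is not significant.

Stepwise |·|:
  R → 5
  γ[y; MIN(f)→h](R) → 2
  R → 5
  ρ[h/f](R) → 5
  π[y,h](ρ[h/f](R)) → 5
  (γ[y; MIN(f)→h](R) ∪ π[y,h](ρ[h/f](R))) → 7

== RESULT ==
y | h
q | 4
q | 4
q | 6
q | 6
q | 7
t | 1
t | 1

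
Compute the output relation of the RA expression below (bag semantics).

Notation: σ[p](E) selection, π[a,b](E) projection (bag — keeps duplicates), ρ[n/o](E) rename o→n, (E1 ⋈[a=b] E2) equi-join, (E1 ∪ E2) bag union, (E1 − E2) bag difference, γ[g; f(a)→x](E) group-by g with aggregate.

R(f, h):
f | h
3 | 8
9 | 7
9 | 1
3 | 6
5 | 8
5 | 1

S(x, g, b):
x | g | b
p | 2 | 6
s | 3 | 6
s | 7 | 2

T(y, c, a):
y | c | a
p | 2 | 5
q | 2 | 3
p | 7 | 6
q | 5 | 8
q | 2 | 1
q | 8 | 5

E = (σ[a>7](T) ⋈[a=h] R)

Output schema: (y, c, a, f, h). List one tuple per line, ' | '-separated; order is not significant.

Per-node cardinality:
  T → 6
  σ[a>7](T) → 1
  R → 6
  (σ[a>7](T) ⋈[a=h] R) → 2

== RESULT ==
y | c | a | f | h
q | 5 | 8 | 3 | 8
q | 5 | 8 | 5 | 8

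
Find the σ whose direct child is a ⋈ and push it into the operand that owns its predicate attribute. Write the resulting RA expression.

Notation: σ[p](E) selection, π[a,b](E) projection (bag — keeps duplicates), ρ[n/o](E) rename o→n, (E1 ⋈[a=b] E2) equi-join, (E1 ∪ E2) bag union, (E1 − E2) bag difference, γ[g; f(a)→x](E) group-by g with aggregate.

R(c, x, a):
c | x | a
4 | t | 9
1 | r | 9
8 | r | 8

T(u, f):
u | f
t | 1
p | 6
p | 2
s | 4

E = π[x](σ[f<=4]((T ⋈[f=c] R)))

σ filters on f, owned by the left side.
E' = π[x]((σ[f<=4](T) ⋈[f=c] R))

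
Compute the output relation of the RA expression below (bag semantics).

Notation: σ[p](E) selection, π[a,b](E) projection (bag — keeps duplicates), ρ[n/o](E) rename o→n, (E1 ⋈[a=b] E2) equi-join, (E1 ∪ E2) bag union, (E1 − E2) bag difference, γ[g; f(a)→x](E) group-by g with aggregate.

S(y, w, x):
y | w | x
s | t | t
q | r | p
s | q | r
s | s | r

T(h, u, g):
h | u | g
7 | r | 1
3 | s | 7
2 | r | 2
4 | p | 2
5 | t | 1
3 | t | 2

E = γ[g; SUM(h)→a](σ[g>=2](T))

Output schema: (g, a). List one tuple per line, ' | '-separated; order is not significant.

Subexpression sizes:
  T → 6
  σ[g>=2](T) → 4
  γ[g; SUM(h)→a](σ[g>=2](T)) → 2

== RESULT ==
g | a
2 | 9
7 | 3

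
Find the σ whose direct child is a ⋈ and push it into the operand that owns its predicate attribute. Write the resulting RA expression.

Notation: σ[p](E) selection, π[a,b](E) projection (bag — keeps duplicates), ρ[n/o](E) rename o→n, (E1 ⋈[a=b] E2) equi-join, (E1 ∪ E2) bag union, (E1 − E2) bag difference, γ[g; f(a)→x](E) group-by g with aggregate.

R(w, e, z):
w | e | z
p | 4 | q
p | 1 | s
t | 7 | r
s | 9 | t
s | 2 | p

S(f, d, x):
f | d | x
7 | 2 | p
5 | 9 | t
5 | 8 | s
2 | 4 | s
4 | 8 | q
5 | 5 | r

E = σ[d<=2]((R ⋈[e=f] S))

σ filters on d, owned by the right side.
E' = (R ⋈[e=f] σ[d<=2](S))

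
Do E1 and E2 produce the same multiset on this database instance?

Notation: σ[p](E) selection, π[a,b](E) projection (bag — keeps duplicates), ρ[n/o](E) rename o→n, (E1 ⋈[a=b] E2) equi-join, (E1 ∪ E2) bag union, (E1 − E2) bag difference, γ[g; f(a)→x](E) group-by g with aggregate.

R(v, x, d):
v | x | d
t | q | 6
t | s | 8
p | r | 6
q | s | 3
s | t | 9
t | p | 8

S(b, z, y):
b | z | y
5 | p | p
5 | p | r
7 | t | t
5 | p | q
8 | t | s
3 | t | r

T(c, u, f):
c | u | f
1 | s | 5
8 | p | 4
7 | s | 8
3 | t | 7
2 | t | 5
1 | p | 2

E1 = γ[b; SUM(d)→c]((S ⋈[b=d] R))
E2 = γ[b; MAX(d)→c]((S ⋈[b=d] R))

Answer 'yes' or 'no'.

E1 stepwise |·|:
  S → 6
  R → 6
  (S ⋈[b=d] R) → 3
  γ[b; SUM(d)→c]((S ⋈[b=d] R)) → 2
E2 stepwise |·|:
  S → 6
  R → 6
  (S ⋈[b=d] R) → 3
  γ[b; MAX(d)→c]((S ⋈[b=d] R)) → 2

E1 result:
b | c
3 | 3
8 | 16
E2 result:
b | c
3 | 3
8 | 8
Witness: (8, 8) appears 0× in E1 but 1× in E2.

no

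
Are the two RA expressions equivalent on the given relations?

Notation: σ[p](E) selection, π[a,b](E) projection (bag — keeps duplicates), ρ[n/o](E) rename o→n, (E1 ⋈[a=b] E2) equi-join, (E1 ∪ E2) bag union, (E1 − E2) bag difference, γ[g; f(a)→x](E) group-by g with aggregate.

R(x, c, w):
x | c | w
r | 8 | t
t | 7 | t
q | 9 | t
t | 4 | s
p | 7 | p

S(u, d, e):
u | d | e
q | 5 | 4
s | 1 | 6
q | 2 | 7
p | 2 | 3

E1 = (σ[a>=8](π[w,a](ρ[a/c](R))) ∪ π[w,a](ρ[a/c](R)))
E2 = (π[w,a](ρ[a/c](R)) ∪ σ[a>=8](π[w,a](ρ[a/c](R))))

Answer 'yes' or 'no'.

E1 row counts bottom-up:
  R → 5
  ρ[a/c](R) → 5
  π[w,a](ρ[a/c](R)) → 5
  σ[a>=8](π[w,a](ρ[a/c](R))) → 2
  R → 5
  ρ[a/c](R) → 5
  π[w,a](ρ[a/c](R)) → 5
  (σ[a>=8](π[w,a](ρ[a/c](R))) ∪ π[w,a](ρ[a/c](R))) → 7
E2 row counts bottom-up:
  R → 5
  ρ[a/c](R) → 5
  π[w,a](ρ[a/c](R)) → 5
  R → 5
  ρ[a/c](R) → 5
  π[w,a](ρ[a/c](R)) → 5
  σ[a>=8](π[w,a](ρ[a/c](R))) → 2
  (π[w,a](ρ[a/c](R)) ∪ σ[a>=8](π[w,a](ρ[a/c](R)))) → 7

E1 and E2 produce the same multiset:
w | a
p | 7
s | 4
t | 7
t | 8
t | 8
t | 9
t | 9

yes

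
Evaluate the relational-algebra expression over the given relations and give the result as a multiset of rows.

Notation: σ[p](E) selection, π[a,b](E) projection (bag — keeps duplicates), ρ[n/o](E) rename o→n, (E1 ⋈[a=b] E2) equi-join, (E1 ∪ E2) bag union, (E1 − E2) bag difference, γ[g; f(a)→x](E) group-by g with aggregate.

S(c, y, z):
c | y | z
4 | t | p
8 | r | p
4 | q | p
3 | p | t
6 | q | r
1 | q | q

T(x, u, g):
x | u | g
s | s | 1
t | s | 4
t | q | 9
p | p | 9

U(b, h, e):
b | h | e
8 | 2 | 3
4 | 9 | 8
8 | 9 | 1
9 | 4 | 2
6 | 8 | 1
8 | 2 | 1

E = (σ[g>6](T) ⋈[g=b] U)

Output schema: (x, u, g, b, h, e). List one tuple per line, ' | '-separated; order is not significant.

Per-node cardinality:
  T → 4
  σ[g>6](T) → 2
  U → 6
  (σ[g>6](T) ⋈[g=b] U) → 2

== RESULT ==
x | u | g | b | h | e
p | p | 9 | 9 | 4 | 2
t | q | 9 | 9 | 4 | 2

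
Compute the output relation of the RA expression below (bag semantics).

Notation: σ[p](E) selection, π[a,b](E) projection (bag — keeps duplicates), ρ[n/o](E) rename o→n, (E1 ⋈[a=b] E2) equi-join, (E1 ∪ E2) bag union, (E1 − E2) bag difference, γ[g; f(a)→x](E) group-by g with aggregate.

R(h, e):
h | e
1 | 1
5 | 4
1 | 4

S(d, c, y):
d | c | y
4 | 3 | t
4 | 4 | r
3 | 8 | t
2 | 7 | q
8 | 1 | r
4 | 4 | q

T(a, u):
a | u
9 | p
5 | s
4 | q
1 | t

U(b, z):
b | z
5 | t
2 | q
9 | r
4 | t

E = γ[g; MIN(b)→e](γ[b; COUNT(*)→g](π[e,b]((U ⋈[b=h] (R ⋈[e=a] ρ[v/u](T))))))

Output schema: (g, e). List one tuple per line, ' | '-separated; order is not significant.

Per-node cardinality:
  U → 4
  R → 3
  T → 4
  ρ[v/u](T) → 4
  (R ⋈[e=a] ρ[v/u](T)) → 3
  (U ⋈[b=h] (R ⋈[e=a] ρ[v/u](T))) → 1
  π[e,b]((U ⋈[b=h] (R ⋈[e=a] ρ[v/u](T)))) → 1
  γ[b; COUNT(*)→g](π[e,b]((U ⋈[b=h] (R ⋈[e=a] ρ[v/u](T))))) → 1
  γ[g; MIN(b)→e](γ[b; COUNT(*)→g](π[e,b]((U ⋈[b=h] (R ⋈[e=a] ρ[v/u](T)))))) → 1

== RESULT ==
g | e
1 | 5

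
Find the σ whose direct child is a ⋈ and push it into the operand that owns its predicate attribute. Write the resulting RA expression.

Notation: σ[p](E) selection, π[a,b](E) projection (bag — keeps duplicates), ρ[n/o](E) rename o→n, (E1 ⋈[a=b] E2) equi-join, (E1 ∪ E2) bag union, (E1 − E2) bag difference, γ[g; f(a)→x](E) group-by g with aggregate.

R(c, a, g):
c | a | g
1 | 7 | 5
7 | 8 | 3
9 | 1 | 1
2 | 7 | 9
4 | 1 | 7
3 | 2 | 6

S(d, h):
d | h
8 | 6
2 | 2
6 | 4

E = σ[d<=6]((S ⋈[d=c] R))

σ filters on d, owned by the left side.
E' = (σ[d<=6](S) ⋈[d=c] R)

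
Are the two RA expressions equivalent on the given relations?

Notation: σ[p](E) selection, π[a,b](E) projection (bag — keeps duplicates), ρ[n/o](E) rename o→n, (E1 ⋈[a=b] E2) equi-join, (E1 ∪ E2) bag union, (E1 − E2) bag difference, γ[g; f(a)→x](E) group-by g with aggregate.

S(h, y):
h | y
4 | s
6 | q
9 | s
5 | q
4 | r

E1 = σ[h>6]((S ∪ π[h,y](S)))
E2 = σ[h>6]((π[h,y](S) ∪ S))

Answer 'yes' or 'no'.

E1 subexpression sizes:
  S → 5
  S → 5
  π[h,y](S) → 5
  (S ∪ π[h,y](S)) → 10
  σ[h>6]((S ∪ π[h,y](S))) → 2
E2 subexpression sizes:
  S → 5
  π[h,y](S) → 5
  S → 5
  (π[h,y](S) ∪ S) → 10
  σ[h>6]((π[h,y](S) ∪ S)) → 2

E1 and E2 produce the same multiset:
h | y
9 | s
9 | s

yes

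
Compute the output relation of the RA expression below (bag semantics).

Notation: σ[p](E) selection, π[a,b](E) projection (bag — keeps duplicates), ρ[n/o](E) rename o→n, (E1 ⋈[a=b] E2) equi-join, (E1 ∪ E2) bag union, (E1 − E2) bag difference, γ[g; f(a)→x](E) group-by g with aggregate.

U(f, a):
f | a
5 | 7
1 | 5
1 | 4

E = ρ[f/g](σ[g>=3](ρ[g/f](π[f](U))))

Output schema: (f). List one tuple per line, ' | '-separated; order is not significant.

Subexpression sizes:
  U → 3
  π[f](U) → 3
  ρ[g/f](π[f](U)) → 3
  σ[g>=3](ρ[g/f](π[f](U))) → 1
  ρ[f/g](σ[g>=3](ρ[g/f](π[f](U)))) → 1

== RESULT ==
f
5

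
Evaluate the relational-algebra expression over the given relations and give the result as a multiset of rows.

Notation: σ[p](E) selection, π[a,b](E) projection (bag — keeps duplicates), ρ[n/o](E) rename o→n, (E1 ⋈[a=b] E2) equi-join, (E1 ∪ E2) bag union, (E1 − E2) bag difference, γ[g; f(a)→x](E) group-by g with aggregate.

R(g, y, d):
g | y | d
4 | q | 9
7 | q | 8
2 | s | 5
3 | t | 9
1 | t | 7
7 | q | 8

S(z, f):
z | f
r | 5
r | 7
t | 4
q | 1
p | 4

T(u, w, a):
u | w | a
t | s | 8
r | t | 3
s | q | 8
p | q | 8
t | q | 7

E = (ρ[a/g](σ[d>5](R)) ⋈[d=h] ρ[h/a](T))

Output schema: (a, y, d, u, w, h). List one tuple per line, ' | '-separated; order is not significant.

Per-node cardinality:
  R → 6
  σ[d>5](R) → 5
  ρ[a/g](σ[d>5](R)) → 5
  T → 5
  ρ[h/a](T) → 5
  (ρ[a/g](σ[d>5](R)) ⋈[d=h] ρ[h/a](T)) → 7

== RESULT ==
a | y | d | u | w | h
1 | t | 7 | t | q | 7
7 | q | 8 | p | q | 8
7 | q | 8 | p | q | 8
7 | q | 8 | s | q | 8
7 | q | 8 | s | q | 8
7 | q | 8 | t | s | 8
7 | q | 8 | t | s | 8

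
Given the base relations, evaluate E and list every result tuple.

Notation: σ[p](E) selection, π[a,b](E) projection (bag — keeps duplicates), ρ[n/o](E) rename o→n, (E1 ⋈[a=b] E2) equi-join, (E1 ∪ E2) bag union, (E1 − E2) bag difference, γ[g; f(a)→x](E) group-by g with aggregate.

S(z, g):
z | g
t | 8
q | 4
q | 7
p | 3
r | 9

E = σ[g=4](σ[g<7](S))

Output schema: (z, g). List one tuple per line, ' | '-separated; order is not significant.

Per-node cardinality:
  S → 5
  σ[g<7](S) → 2
  σ[g=4](σ[g<7](S)) → 1

== RESULT ==
z | g
q | 4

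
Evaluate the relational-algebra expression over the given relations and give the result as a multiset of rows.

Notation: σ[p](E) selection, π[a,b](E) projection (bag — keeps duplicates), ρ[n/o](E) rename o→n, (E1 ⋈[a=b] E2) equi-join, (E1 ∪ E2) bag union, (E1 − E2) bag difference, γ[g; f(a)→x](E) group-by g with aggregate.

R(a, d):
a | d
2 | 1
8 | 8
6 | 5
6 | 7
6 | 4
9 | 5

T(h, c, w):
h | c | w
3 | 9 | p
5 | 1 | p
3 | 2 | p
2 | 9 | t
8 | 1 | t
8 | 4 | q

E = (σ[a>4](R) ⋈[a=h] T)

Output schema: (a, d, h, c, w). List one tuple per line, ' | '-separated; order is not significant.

Subexpression sizes:
  R → 6
  σ[a>4](R) → 5
  T → 6
  (σ[a>4](R) ⋈[a=h] T) → 2

== RESULT ==
a | d | h | c | w
8 | 8 | 8 | 1 | t
8 | 8 | 8 | 4 | q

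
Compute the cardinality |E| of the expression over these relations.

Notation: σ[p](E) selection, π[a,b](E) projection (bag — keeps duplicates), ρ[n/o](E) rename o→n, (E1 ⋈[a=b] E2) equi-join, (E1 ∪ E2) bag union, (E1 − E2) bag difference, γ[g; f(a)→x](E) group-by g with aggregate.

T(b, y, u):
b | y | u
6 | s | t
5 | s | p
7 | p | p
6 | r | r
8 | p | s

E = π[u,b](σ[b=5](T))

Stepwise |·|:
  T → 5
  σ[b=5](T) → 1
  π[u,b](σ[b=5](T)) → 1

|E| = 1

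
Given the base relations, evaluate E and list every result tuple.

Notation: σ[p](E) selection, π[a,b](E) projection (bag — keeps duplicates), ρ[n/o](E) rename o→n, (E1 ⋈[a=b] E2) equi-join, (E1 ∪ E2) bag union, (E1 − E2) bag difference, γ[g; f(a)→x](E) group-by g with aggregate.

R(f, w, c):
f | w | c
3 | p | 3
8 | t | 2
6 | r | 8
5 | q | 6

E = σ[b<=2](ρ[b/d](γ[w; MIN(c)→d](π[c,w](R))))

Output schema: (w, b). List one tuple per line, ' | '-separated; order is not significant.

Per-node cardinality:
  R → 4
  π[c,w](R) → 4
  γ[w; MIN(c)→d](π[c,w](R)) → 4
  ρ[b/d](γ[w; MIN(c)→d](π[c,w](R))) → 4
  σ[b<=2](ρ[b/d](γ[w; MIN(c)→d](π[c,w](R)))) → 1

== RESULT ==
w | b
t | 2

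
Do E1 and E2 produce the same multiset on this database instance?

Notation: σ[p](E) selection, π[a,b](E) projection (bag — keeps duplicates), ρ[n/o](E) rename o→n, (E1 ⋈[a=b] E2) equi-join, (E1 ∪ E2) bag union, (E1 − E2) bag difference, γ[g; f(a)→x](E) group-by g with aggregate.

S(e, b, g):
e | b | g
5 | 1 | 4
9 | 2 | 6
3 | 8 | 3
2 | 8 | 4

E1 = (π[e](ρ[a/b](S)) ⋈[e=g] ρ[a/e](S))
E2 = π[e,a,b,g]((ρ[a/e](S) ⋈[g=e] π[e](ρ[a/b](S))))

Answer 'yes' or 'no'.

E1 row counts bottom-up:
  S → 4
  ρ[a/b](S) → 4
  π[e](ρ[a/b](S)) → 4
  S → 4
  ρ[a/e](S) → 4
  (π[e](ρ[a/b](S)) ⋈[e=g] ρ[a/e](S)) → 1
E2 row counts bottom-up:
  S → 4
  ρ[a/e](S) → 4
  S → 4
  ρ[a/b](S) → 4
  π[e](ρ[a/b](S)) → 4
  (ρ[a/e](S) ⋈[g=e] π[e](ρ[a/b](S))) → 1
  π[e,a,b,g]((ρ[a/e](S) ⋈[g=e] π[e](ρ[a/b](S)))) → 1

E1 and E2 produce the same multiset:
e | a | b | g
3 | 3 | 8 | 3

yes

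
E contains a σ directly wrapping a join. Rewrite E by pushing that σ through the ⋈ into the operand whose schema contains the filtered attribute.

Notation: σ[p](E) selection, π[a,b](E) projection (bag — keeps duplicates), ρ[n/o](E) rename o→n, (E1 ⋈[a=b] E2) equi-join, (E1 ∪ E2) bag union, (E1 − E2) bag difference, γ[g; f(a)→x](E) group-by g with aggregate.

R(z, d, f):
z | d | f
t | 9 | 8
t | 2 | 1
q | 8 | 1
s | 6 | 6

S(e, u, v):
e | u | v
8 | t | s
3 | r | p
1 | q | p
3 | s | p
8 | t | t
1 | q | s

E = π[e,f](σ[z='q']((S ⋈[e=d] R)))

σ filters on z, owned by the right side.
E' = π[e,f]((S ⋈[e=d] σ[z='q'](R)))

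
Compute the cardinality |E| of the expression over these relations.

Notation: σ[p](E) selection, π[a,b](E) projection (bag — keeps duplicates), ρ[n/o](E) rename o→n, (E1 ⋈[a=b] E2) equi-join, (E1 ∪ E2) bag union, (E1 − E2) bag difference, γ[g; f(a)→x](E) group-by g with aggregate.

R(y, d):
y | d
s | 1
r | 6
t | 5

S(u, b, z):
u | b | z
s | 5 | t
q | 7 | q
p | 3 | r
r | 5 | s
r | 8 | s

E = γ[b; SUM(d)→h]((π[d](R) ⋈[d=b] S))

Per-node cardinality:
  R → 3
  π[d](R) → 3
  S → 5
  (π[d](R) ⋈[d=b] S) → 2
  γ[b; SUM(d)→h]((π[d](R) ⋈[d=b] S)) → 1

|E| = 1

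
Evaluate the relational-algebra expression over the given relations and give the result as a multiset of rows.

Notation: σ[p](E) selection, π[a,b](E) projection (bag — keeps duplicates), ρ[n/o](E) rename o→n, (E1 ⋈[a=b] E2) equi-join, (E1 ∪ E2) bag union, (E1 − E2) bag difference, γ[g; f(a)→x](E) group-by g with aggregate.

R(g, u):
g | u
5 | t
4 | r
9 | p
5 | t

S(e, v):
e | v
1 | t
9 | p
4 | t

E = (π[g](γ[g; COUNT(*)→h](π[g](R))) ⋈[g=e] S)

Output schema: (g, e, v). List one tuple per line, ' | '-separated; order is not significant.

Subexpression sizes:
  R → 4
  π[g](R) → 4
  γ[g; COUNT(*)→h](π[g](R)) → 3
  π[g](γ[g; COUNT(*)→h](π[g](R))) → 3
  S → 3
  (π[g](γ[g; COUNT(*)→h](π[g](R))) ⋈[g=e] S) → 2

== RESULT ==
g | e | v
4 | 4 | t
9 | 9 | p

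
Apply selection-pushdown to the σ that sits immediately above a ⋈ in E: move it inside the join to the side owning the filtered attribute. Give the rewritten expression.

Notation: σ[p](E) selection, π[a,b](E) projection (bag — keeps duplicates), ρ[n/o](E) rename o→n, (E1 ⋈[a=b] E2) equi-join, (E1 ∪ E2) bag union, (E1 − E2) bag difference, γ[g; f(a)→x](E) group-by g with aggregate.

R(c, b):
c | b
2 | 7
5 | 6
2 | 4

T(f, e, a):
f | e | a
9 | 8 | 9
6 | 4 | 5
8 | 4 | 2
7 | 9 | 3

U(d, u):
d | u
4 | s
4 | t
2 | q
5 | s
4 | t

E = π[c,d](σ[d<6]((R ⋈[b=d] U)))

σ filters on d, owned by the right side.
E' = π[c,d]((R ⋈[b=d] σ[d<6](U)))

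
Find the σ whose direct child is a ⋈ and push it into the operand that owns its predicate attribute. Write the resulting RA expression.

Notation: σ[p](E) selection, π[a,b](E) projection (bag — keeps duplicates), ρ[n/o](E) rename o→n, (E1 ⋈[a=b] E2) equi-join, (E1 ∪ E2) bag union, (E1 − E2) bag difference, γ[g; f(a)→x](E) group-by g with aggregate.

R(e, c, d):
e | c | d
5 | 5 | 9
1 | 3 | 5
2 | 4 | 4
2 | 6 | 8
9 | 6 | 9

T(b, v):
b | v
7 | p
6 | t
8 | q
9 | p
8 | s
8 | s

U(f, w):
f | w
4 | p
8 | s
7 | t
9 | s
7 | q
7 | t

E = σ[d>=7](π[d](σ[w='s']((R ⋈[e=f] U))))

σ filters on w, owned by the right side.
E' = σ[d>=7](π[d]((R ⋈[e=f] σ[w='s'](U))))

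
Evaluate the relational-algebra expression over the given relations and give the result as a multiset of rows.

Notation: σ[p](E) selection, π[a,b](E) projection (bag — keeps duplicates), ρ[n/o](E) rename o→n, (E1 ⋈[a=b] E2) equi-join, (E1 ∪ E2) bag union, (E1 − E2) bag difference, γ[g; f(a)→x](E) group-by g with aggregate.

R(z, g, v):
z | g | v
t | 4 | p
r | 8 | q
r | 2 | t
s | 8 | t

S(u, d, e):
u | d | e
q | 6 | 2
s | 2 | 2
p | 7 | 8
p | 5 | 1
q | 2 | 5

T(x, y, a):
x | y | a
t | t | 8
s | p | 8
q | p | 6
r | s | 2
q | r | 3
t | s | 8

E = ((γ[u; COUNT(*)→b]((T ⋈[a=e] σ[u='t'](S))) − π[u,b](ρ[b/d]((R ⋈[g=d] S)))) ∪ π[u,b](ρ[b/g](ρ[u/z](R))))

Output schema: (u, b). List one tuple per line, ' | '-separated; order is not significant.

Per-node cardinality:
  T → 6
  S → 5
  σ[u='t'](S) → 0
  (T ⋈[a=e] σ[u='t'](S)) → 0
  γ[u; COUNT(*)→b]((T ⋈[a=e] σ[u='t'](S))) → 0
  R → 4
  S → 5
  (R ⋈[g=d] S) → 2
  ρ[b/d]((R ⋈[g=d] S)) → 2
  π[u,b](ρ[b/d]((R ⋈[g=d] S))) → 2
  (γ[u; COUNT(*)→b]((T ⋈[a=e] σ[u='t'](S))) − π[u,b](ρ[b/d]((R ⋈[g=d] S)))) → 0
  R → 4
  ρ[u/z](R) → 4
  ρ[b/g](ρ[u/z](R)) → 4
  π[u,b](ρ[b/g](ρ[u/z](R))) → 4
  ((γ[u; COUNT(*)→b]((T ⋈[a=e] σ[u='t'](S))) − π[u,b](ρ[b/d]((R ⋈[g=d] S)))) ∪ π[u,b](ρ[b/g](ρ[u/z](R)))) → 4

== RESULT ==
u | b
r | 2
r | 8
s | 8
t | 4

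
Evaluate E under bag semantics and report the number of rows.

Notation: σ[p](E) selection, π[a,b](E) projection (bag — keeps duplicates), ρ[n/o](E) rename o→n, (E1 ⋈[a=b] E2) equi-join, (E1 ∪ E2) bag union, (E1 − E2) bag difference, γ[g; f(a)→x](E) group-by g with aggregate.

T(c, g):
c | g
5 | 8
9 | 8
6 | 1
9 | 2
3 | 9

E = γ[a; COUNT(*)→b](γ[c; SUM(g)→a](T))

Per-node cardinality:
  T → 5
  γ[c; SUM(g)→a](T) → 4
  γ[a; COUNT(*)→b](γ[c; SUM(g)→a](T)) → 4

|E| = 4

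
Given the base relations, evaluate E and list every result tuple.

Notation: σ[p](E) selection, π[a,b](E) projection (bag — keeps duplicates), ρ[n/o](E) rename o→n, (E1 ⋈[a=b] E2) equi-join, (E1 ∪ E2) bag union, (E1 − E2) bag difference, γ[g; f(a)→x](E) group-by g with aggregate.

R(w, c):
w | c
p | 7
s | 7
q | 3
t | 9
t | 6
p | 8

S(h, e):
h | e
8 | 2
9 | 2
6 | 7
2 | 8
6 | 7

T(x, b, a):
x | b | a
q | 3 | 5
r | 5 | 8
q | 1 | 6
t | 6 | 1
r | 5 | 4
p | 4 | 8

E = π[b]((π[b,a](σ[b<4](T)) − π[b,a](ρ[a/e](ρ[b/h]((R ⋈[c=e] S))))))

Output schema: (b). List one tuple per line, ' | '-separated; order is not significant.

Stepwise |·|:
  T → 6
  σ[b<4](T) → 2
  π[b,a](σ[b<4](T)) → 2
  R → 6
  S → 5
  (R ⋈[c=e] S) → 5
  ρ[b/h]((R ⋈[c=e] S)) → 5
  ρ[a/e](ρ[b/h]((R ⋈[c=e] S))) → 5
  π[b,a](ρ[a/e](ρ[b/h]((R ⋈[c=e] S)))) → 5
  (π[b,a](σ[b<4](T)) − π[b,a](ρ[a/e](ρ[b/h]((R ⋈[c=e] S))))) → 2
  π[b]((π[b,a](σ[b<4](T)) − π[b,a](ρ[a/e](ρ[b/h]((R ⋈[c=e] S)))))) → 2

== RESULT ==
b
1
3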